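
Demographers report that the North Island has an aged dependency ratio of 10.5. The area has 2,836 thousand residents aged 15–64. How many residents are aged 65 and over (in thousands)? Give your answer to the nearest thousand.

Old-age dependency ratio = elderly / working-age × 100
10.5 = E / 2,836 × 100
⇒ 298

Aged 65 and over: 298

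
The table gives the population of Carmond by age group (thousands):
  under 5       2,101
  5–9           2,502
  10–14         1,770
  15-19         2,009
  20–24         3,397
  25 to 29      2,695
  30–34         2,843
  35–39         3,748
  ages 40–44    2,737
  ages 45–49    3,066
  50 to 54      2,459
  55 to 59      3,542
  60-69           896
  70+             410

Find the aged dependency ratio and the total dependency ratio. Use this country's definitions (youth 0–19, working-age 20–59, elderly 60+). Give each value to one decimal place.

Old-age dependency ratio: 5.3
Total dependency ratio: 39.6

0–19: 2,101 + 2,502 + 1,770 + 2,009 = 8,382
20–59: 3,397 + 2,695 + 2,843 + 3,748 + 2,737 + 3,066 + 2,459 + 3,542 = 24,487
60+: 896 + 410 = 1,306
Old-age dependency ratio = 1,306 / 24,487 × 100 = 5.3
Total dependency ratio = (8,382 + 1,306) / 24,487 × 100 = 9,688 / 24,487 × 100 = 39.6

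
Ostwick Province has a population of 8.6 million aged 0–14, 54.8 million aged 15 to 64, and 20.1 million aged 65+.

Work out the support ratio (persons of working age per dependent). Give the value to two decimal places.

Support ratio: 1.91

Support ratio = 54.8 / (8.6 + 20.1) = 54.8 / 28.7 = 1.91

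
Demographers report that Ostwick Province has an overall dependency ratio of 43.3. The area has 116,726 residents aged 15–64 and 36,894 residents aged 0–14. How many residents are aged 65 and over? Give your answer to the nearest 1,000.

Aged 65 and over: 14,000

Total dependency ratio = (youth + elderly) / working-age × 100
43.3 = (36,894 + E) / 116,726 × 100
⇒ 14,000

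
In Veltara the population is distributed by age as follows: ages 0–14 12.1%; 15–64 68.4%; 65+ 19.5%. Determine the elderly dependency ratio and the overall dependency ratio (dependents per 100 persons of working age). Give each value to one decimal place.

Old-age dependency ratio: 28.5
Total dependency ratio: 46.2

Old-age dependency ratio = 19.5 / 68.4 × 100 = 28.5
Total dependency ratio = (12.1 + 19.5) / 68.4 × 100 = 31.6 / 68.4 × 100 = 46.2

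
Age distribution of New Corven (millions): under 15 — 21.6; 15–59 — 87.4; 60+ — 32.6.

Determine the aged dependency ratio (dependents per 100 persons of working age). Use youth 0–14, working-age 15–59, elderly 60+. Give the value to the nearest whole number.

Old-age dependency ratio: 37

Old-age dependency ratio = 32.6 / 87.4 × 100 = 37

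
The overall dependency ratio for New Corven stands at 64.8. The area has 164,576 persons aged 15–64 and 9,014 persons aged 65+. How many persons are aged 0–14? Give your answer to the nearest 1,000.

Aged 0–14: 98,000

Total dependency ratio = (youth + elderly) / working-age × 100
64.8 = (Y + 9,014) / 164,576 × 100
⇒ 98,000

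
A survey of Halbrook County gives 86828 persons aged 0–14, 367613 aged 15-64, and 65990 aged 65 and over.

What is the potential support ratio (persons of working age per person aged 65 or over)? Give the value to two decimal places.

Potential support ratio = 367613 / 65990 = 5.57

Potential support ratio: 5.57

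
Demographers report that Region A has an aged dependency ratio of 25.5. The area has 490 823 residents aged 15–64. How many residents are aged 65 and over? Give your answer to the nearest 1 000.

Aged 65 and over: 125 000

Old-age dependency ratio = elderly / working-age × 100
25.5 = E / 490 823 × 100
⇒ 125 000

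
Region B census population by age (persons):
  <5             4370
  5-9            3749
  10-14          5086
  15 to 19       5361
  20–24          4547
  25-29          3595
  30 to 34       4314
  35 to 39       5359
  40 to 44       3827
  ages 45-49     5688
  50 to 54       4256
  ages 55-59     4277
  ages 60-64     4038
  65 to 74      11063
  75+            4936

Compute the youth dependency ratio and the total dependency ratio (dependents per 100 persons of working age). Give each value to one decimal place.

Youth dependency ratio: 29.2
Total dependency ratio: 64.5

0–14: 4370 + 3749 + 5086 = 13205
15–64: 5361 + 4547 + 3595 + 4314 + 5359 + 3827 + 5688 + 4256 + 4277 + 4038 = 45262
65+: 11063 + 4936 = 15999
Youth dependency ratio = 13205 / 45262 × 100 = 29.2
Total dependency ratio = (13205 + 15999) / 45262 × 100 = 29204 / 45262 × 100 = 64.5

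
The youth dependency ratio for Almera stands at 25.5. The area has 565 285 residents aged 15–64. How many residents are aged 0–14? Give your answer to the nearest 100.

Youth dependency ratio = youth / working-age × 100
25.5 = Y / 565 285 × 100
⇒ 144 100

Aged 0–14: 144 100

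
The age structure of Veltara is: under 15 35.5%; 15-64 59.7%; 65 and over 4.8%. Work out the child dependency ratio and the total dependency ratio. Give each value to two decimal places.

Youth dependency ratio = 35.5 / 59.7 × 100 = 59.46
Total dependency ratio = (35.5 + 4.8) / 59.7 × 100 = 40.3 / 59.7 × 100 = 67.50

Youth dependency ratio: 59.46
Total dependency ratio: 67.50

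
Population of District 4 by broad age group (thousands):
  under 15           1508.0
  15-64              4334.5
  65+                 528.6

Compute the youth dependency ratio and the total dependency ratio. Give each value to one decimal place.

Youth dependency ratio: 34.8
Total dependency ratio: 47.0

Youth dependency ratio = 1508.0 / 4334.5 × 100 = 34.8
Total dependency ratio = (1508.0 + 528.6) / 4334.5 × 100 = 2036.6 / 4334.5 × 100 = 47.0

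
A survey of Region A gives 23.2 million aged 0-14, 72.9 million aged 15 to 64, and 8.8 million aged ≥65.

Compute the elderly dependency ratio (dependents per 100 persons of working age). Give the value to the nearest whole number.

Old-age dependency ratio: 12

Old-age dependency ratio = 8.8 / 72.9 × 100 = 12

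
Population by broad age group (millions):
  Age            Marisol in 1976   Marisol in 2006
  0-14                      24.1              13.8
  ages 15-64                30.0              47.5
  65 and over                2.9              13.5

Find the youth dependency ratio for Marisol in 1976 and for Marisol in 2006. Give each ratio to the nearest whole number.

Marisol in 1976: 24.1 / 30.0 × 100 = 80
Marisol in 2006: 13.8 / 47.5 × 100 = 29

Marisol in 1976: 80
Marisol in 2006: 29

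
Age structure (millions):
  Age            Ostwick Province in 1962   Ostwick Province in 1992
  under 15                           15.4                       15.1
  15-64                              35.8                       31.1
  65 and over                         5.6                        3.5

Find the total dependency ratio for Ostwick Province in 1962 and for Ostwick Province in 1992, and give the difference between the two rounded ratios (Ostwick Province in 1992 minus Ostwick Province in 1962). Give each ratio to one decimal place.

Ostwick Province in 1962: 58.7
Ostwick Province in 1992: 59.8
Difference: +1.1

Ostwick Province in 1962: (15.4 + 5.6) / 35.8 × 100 = 21.0 / 35.8 × 100 = 58.7
Ostwick Province in 1992: (15.1 + 3.5) / 31.1 × 100 = 18.6 / 31.1 × 100 = 59.8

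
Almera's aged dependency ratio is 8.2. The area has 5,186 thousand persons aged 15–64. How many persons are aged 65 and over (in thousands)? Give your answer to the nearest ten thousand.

Old-age dependency ratio = elderly / working-age × 100
8.2 = E / 5,186 × 100
⇒ 430

Aged 65 and over: 430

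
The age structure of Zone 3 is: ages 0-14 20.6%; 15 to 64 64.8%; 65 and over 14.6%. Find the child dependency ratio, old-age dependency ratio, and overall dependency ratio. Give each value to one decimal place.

Youth dependency ratio = 20.6 / 64.8 × 100 = 31.8
Old-age dependency ratio = 14.6 / 64.8 × 100 = 22.5
Total dependency ratio = (20.6 + 14.6) / 64.8 × 100 = 35.2 / 64.8 × 100 = 54.3

Youth dependency ratio: 31.8
Old-age dependency ratio: 22.5
Total dependency ratio: 54.3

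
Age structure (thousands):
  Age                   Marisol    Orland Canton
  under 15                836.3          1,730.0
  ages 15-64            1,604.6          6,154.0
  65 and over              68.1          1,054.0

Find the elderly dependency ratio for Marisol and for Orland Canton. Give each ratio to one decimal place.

Marisol: 68.1 / 1,604.6 × 100 = 4.2
Orland Canton: 1,054.0 / 6,154.0 × 100 = 17.1

Marisol: 4.2
Orland Canton: 17.1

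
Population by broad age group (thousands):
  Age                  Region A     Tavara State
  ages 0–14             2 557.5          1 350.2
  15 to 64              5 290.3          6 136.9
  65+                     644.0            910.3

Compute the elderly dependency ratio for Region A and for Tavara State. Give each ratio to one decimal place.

Region A: 644.0 / 5 290.3 × 100 = 12.2
Tavara State: 910.3 / 6 136.9 × 100 = 14.8

Region A: 12.2
Tavara State: 14.8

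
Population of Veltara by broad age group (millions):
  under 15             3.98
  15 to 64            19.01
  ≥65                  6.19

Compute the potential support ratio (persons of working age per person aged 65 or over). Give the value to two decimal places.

Potential support ratio = 19.01 / 6.19 = 3.07

Potential support ratio: 3.07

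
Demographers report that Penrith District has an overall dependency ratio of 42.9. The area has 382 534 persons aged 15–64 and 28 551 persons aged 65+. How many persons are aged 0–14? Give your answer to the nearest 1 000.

Total dependency ratio = (youth + elderly) / working-age × 100
42.9 = (Y + 28 551) / 382 534 × 100
⇒ 136 000

Aged 0–14: 136 000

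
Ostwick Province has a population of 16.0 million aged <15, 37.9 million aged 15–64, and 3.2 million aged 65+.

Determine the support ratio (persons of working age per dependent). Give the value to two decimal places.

Support ratio = 37.9 / (16.0 + 3.2) = 37.9 / 19.2 = 1.97

Support ratio: 1.97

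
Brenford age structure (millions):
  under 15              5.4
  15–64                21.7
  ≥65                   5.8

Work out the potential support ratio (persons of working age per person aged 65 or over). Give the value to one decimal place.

Potential support ratio: 3.7

Potential support ratio = 21.7 / 5.8 = 3.7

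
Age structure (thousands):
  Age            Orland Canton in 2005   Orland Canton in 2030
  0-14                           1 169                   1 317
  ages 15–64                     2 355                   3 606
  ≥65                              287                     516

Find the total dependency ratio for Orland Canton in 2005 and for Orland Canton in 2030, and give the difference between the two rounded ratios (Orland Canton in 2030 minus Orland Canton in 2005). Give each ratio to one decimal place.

Orland Canton in 2005: (1 169 + 287) / 2 355 × 100 = 1 456 / 2 355 × 100 = 61.8
Orland Canton in 2030: (1 317 + 516) / 3 606 × 100 = 1 833 / 3 606 × 100 = 50.8

Orland Canton in 2005: 61.8
Orland Canton in 2030: 50.8
Difference: -11.0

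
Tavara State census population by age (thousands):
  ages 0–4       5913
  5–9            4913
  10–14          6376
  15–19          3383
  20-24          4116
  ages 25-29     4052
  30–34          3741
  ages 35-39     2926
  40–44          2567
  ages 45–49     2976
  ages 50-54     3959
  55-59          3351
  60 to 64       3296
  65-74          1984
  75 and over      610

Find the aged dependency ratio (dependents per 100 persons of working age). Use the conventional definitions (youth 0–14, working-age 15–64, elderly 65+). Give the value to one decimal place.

Old-age dependency ratio: 7.5

0–14: 5913 + 4913 + 6376 = 17202
15–64: 3383 + 4116 + 4052 + 3741 + 2926 + 2567 + 2976 + 3959 + 3351 + 3296 = 34367
65+: 1984 + 610 = 2594
Old-age dependency ratio = 2594 / 34367 × 100 = 7.5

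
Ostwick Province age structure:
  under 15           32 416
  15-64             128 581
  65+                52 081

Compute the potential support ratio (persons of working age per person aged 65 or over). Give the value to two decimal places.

Potential support ratio = 128 581 / 52 081 = 2.47

Potential support ratio: 2.47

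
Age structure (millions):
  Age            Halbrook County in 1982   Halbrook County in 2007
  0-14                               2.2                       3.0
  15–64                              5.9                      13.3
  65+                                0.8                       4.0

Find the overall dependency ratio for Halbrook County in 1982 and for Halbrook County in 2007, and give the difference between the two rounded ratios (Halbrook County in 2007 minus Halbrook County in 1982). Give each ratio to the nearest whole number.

Halbrook County in 1982: (2.2 + 0.8) / 5.9 × 100 = 3.0 / 5.9 × 100 = 51
Halbrook County in 2007: (3.0 + 4.0) / 13.3 × 100 = 7.0 / 13.3 × 100 = 53

Halbrook County in 1982: 51
Halbrook County in 2007: 53
Difference: +2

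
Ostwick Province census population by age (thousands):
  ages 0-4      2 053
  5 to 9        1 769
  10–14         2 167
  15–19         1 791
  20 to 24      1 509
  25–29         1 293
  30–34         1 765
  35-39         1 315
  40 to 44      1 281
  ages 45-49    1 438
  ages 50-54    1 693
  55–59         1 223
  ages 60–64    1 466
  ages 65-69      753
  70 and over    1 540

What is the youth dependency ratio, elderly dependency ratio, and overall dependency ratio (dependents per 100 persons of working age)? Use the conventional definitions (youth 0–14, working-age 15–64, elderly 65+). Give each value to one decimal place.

0–14: 2 053 + 1 769 + 2 167 = 5 989
15–64: 1 791 + 1 509 + 1 293 + 1 765 + 1 315 + 1 281 + 1 438 + 1 693 + 1 223 + 1 466 = 14 774
65+: 753 + 1 540 = 2 293
Youth dependency ratio = 5 989 / 14 774 × 100 = 40.5
Old-age dependency ratio = 2 293 / 14 774 × 100 = 15.5
Total dependency ratio = (5 989 + 2 293) / 14 774 × 100 = 8 282 / 14 774 × 100 = 56.1

Youth dependency ratio: 40.5
Old-age dependency ratio: 15.5
Total dependency ratio: 56.1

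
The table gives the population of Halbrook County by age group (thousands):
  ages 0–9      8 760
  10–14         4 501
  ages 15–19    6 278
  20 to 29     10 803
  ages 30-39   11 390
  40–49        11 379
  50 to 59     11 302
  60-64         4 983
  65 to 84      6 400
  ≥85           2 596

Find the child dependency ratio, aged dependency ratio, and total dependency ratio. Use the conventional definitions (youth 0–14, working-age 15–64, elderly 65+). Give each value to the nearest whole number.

Youth dependency ratio: 24
Old-age dependency ratio: 16
Total dependency ratio: 40

0–14: 8 760 + 4 501 = 13 261
15–64: 6 278 + 10 803 + 11 390 + 11 379 + 11 302 + 4 983 = 56 135
65+: 6 400 + 2 596 = 8 996
Youth dependency ratio = 13 261 / 56 135 × 100 = 24
Old-age dependency ratio = 8 996 / 56 135 × 100 = 16
Total dependency ratio = (13 261 + 8 996) / 56 135 × 100 = 22 257 / 56 135 × 100 = 40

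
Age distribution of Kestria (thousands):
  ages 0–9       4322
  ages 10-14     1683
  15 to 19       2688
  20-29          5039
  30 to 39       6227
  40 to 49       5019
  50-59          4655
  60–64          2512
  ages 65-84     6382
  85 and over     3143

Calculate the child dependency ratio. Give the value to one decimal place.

0–14: 4322 + 1683 = 6005
15–64: 2688 + 5039 + 6227 + 5019 + 4655 + 2512 = 26140
65+: 6382 + 3143 = 9525
Youth dependency ratio = 6005 / 26140 × 100 = 23.0

Youth dependency ratio: 23.0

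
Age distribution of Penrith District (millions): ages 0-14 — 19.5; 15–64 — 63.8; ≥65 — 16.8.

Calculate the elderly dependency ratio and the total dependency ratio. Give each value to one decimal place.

Old-age dependency ratio: 26.3
Total dependency ratio: 56.9

Old-age dependency ratio = 16.8 / 63.8 × 100 = 26.3
Total dependency ratio = (19.5 + 16.8) / 63.8 × 100 = 36.3 / 63.8 × 100 = 56.9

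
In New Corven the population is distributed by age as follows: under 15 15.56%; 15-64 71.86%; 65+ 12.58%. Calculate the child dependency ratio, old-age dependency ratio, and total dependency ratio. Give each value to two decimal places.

Youth dependency ratio: 21.65
Old-age dependency ratio: 17.51
Total dependency ratio: 39.16

Youth dependency ratio = 15.56 / 71.86 × 100 = 21.65
Old-age dependency ratio = 12.58 / 71.86 × 100 = 17.51
Total dependency ratio = (15.56 + 12.58) / 71.86 × 100 = 28.14 / 71.86 × 100 = 39.16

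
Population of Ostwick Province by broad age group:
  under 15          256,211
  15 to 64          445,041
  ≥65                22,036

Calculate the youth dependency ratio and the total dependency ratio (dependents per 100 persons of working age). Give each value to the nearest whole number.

Youth dependency ratio = 256,211 / 445,041 × 100 = 58
Total dependency ratio = (256,211 + 22,036) / 445,041 × 100 = 278,247 / 445,041 × 100 = 63

Youth dependency ratio: 58
Total dependency ratio: 63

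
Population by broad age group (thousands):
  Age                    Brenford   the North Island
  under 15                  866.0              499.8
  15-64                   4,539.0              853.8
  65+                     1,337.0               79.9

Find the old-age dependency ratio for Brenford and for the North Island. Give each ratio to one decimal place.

Brenford: 1,337.0 / 4,539.0 × 100 = 29.5
the North Island: 79.9 / 853.8 × 100 = 9.4

Brenford: 29.5
the North Island: 9.4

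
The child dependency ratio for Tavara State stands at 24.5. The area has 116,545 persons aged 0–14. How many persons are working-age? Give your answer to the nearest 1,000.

Youth dependency ratio = youth / working-age × 100
24.5 = 116,545 / W × 100
⇒ 476,000

Working-age: 476,000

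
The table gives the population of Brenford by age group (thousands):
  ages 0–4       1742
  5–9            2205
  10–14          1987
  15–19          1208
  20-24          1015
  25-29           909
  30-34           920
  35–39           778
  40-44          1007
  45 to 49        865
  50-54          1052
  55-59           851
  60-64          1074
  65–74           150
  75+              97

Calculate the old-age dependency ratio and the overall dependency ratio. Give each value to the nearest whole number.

Old-age dependency ratio: 3
Total dependency ratio: 64

0–14: 1742 + 2205 + 1987 = 5934
15–64: 1208 + 1015 + 909 + 920 + 778 + 1007 + 865 + 1052 + 851 + 1074 = 9679
65+: 150 + 97 = 247
Old-age dependency ratio = 247 / 9679 × 100 = 3
Total dependency ratio = (5934 + 247) / 9679 × 100 = 6181 / 9679 × 100 = 64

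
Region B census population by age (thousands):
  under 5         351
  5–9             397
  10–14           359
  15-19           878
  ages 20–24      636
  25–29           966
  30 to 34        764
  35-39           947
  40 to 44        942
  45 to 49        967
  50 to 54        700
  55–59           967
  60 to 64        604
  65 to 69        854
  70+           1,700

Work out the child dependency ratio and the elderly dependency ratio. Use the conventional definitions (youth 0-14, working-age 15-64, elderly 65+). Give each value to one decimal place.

Youth dependency ratio: 13.2
Old-age dependency ratio: 30.5

0–14: 351 + 397 + 359 = 1,107
15–64: 878 + 636 + 966 + 764 + 947 + 942 + 967 + 700 + 967 + 604 = 8,371
65+: 854 + 1,700 = 2,554
Youth dependency ratio = 1,107 / 8,371 × 100 = 13.2
Old-age dependency ratio = 2,554 / 8,371 × 100 = 30.5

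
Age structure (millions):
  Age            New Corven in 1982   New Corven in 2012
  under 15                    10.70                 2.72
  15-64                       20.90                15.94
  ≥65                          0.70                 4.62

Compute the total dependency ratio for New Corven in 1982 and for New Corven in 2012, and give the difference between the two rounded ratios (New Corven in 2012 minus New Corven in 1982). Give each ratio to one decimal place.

New Corven in 1982: (10.70 + 0.70) / 20.90 × 100 = 11.40 / 20.90 × 100 = 54.5
New Corven in 2012: (2.72 + 4.62) / 15.94 × 100 = 7.34 / 15.94 × 100 = 46.0

New Corven in 1982: 54.5
New Corven in 2012: 46.0
Difference: -8.5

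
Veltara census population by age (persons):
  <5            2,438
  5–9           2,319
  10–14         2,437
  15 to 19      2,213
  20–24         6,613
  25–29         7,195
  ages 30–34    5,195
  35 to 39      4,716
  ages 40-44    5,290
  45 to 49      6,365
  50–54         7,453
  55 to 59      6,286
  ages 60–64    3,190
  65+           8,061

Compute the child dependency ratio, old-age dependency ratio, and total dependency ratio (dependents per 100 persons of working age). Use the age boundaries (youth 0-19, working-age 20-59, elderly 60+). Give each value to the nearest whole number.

0–19: 2,438 + 2,319 + 2,437 + 2,213 = 9,407
20–59: 6,613 + 7,195 + 5,195 + 4,716 + 5,290 + 6,365 + 7,453 + 6,286 = 49,113
60+: 3,190 + 8,061 = 11,251
Youth dependency ratio = 9,407 / 49,113 × 100 = 19
Old-age dependency ratio = 11,251 / 49,113 × 100 = 23
Total dependency ratio = (9,407 + 11,251) / 49,113 × 100 = 20,658 / 49,113 × 100 = 42

Youth dependency ratio: 19
Old-age dependency ratio: 23
Total dependency ratio: 42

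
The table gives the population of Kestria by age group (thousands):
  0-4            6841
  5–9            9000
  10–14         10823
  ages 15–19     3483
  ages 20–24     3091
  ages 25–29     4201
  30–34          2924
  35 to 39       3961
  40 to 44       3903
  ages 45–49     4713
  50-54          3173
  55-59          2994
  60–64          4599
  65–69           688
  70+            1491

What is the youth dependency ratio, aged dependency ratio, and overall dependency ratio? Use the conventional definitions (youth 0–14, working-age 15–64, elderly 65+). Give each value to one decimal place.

0–14: 6841 + 9000 + 10823 = 26664
15–64: 3483 + 3091 + 4201 + 2924 + 3961 + 3903 + 4713 + 3173 + 2994 + 4599 = 37042
65+: 688 + 1491 = 2179
Youth dependency ratio = 26664 / 37042 × 100 = 72.0
Old-age dependency ratio = 2179 / 37042 × 100 = 5.9
Total dependency ratio = (26664 + 2179) / 37042 × 100 = 28843 / 37042 × 100 = 77.9

Youth dependency ratio: 72.0
Old-age dependency ratio: 5.9
Total dependency ratio: 77.9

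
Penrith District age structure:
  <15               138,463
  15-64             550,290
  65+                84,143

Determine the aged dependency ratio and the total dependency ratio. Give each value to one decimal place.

Old-age dependency ratio = 84,143 / 550,290 × 100 = 15.3
Total dependency ratio = (138,463 + 84,143) / 550,290 × 100 = 222,606 / 550,290 × 100 = 40.5

Old-age dependency ratio: 15.3
Total dependency ratio: 40.5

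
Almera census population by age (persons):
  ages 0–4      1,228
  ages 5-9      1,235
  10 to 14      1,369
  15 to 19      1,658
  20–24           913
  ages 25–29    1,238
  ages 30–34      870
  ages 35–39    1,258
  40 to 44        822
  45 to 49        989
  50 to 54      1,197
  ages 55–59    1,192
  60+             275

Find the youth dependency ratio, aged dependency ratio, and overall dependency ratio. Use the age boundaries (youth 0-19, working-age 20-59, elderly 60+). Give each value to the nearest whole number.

Youth dependency ratio: 65
Old-age dependency ratio: 3
Total dependency ratio: 68

0–19: 1,228 + 1,235 + 1,369 + 1,658 = 5,490
20–59: 913 + 1,238 + 870 + 1,258 + 822 + 989 + 1,197 + 1,192 = 8,479
60+: 275
Youth dependency ratio = 5,490 / 8,479 × 100 = 65
Old-age dependency ratio = 275 / 8,479 × 100 = 3
Total dependency ratio = (5,490 + 275) / 8,479 × 100 = 5,765 / 8,479 × 100 = 68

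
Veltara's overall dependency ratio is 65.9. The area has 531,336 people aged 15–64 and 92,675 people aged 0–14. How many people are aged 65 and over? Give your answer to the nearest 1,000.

Aged 65 and over: 257,000

Total dependency ratio = (youth + elderly) / working-age × 100
65.9 = (92,675 + E) / 531,336 × 100
⇒ 257,000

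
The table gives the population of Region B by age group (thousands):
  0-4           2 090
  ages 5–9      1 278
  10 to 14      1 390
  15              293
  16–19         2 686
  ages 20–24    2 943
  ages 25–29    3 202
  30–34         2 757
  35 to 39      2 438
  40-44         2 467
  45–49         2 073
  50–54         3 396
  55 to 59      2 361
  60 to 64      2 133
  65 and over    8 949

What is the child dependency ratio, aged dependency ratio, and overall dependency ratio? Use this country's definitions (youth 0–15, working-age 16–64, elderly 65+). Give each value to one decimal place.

0–15: 2 090 + 1 278 + 1 390 + 293 = 5 051
16–64: 2 686 + 2 943 + 3 202 + 2 757 + 2 438 + 2 467 + 2 073 + 3 396 + 2 361 + 2 133 = 26 456
65+: 8 949
Youth dependency ratio = 5 051 / 26 456 × 100 = 19.1
Old-age dependency ratio = 8 949 / 26 456 × 100 = 33.8
Total dependency ratio = (5 051 + 8 949) / 26 456 × 100 = 14 000 / 26 456 × 100 = 52.9

Youth dependency ratio: 19.1
Old-age dependency ratio: 33.8
Total dependency ratio: 52.9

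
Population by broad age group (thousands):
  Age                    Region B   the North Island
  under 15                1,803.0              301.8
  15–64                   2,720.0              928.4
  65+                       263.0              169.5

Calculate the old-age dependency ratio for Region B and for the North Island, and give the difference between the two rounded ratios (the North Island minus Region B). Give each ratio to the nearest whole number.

Region B: 263.0 / 2,720.0 × 100 = 10
the North Island: 169.5 / 928.4 × 100 = 18

Region B: 10
the North Island: 18
Difference: +8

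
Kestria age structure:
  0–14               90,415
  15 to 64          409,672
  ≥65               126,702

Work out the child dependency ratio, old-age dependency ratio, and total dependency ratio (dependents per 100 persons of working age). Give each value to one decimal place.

Youth dependency ratio = 90,415 / 409,672 × 100 = 22.1
Old-age dependency ratio = 126,702 / 409,672 × 100 = 30.9
Total dependency ratio = (90,415 + 126,702) / 409,672 × 100 = 217,117 / 409,672 × 100 = 53.0

Youth dependency ratio: 22.1
Old-age dependency ratio: 30.9
Total dependency ratio: 53.0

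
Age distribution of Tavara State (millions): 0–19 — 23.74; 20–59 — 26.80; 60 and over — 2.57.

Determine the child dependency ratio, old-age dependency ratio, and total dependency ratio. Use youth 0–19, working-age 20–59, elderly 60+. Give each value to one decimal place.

Youth dependency ratio = 23.74 / 26.80 × 100 = 88.6
Old-age dependency ratio = 2.57 / 26.80 × 100 = 9.6
Total dependency ratio = (23.74 + 2.57) / 26.80 × 100 = 26.31 / 26.80 × 100 = 98.2

Youth dependency ratio: 88.6
Old-age dependency ratio: 9.6
Total dependency ratio: 98.2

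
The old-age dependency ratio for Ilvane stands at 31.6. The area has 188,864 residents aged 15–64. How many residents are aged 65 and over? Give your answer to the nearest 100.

Old-age dependency ratio = elderly / working-age × 100
31.6 = E / 188,864 × 100
⇒ 59,700

Aged 65 and over: 59,700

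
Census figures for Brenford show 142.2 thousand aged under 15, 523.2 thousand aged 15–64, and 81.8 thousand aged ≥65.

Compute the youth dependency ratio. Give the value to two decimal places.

Youth dependency ratio: 27.18

Youth dependency ratio = 142.2 / 523.2 × 100 = 27.18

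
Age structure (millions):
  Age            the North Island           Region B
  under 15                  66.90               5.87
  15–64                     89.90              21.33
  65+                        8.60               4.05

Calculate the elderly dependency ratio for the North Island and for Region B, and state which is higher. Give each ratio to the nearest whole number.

the North Island: 10
Region B: 19
Higher: Region B

the North Island: 8.60 / 89.90 × 100 = 10
Region B: 4.05 / 21.33 × 100 = 19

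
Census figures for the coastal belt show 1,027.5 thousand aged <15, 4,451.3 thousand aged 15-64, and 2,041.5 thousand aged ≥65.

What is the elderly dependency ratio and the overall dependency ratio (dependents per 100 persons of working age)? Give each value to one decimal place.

Old-age dependency ratio = 2,041.5 / 4,451.3 × 100 = 45.9
Total dependency ratio = (1,027.5 + 2,041.5) / 4,451.3 × 100 = 3,069.0 / 4,451.3 × 100 = 68.9

Old-age dependency ratio: 45.9
Total dependency ratio: 68.9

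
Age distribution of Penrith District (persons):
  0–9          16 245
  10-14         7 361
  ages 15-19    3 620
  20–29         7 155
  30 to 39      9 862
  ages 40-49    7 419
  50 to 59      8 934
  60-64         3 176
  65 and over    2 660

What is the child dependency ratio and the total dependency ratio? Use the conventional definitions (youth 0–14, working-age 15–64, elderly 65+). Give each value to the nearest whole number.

0–14: 16 245 + 7 361 = 23 606
15–64: 3 620 + 7 155 + 9 862 + 7 419 + 8 934 + 3 176 = 40 166
65+: 2 660
Youth dependency ratio = 23 606 / 40 166 × 100 = 59
Total dependency ratio = (23 606 + 2 660) / 40 166 × 100 = 26 266 / 40 166 × 100 = 65

Youth dependency ratio: 59
Total dependency ratio: 65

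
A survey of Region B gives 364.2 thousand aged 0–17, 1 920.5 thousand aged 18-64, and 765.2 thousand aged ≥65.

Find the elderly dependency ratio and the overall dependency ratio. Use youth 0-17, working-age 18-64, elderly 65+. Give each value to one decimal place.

Old-age dependency ratio: 39.8
Total dependency ratio: 58.8

Old-age dependency ratio = 765.2 / 1 920.5 × 100 = 39.8
Total dependency ratio = (364.2 + 765.2) / 1 920.5 × 100 = 1 129.4 / 1 920.5 × 100 = 58.8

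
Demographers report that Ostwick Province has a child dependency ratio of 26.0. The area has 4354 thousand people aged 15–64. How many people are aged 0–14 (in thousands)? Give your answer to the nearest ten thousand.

Aged 0–14: 1130

Youth dependency ratio = youth / working-age × 100
26.0 = Y / 4354 × 100
⇒ 1130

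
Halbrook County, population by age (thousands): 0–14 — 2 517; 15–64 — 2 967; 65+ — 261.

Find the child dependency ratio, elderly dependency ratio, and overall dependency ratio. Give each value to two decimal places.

Youth dependency ratio = 2 517 / 2 967 × 100 = 84.83
Old-age dependency ratio = 261 / 2 967 × 100 = 8.80
Total dependency ratio = (2 517 + 261) / 2 967 × 100 = 2 778 / 2 967 × 100 = 93.63

Youth dependency ratio: 84.83
Old-age dependency ratio: 8.80
Total dependency ratio: 93.63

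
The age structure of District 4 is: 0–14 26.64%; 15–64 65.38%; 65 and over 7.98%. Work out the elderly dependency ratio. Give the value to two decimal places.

Old-age dependency ratio: 12.21

Old-age dependency ratio = 7.98 / 65.38 × 100 = 12.21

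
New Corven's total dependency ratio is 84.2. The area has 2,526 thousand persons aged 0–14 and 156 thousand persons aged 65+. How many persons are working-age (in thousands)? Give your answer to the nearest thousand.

Total dependency ratio = (youth + elderly) / working-age × 100
84.2 = (2,526 + 156) / W × 100
⇒ 3,185

Working-age: 3,185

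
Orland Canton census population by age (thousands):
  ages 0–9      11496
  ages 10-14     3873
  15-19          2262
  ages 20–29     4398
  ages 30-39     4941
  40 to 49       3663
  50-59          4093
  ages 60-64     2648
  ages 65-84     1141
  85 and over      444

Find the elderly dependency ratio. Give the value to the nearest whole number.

0–14: 11496 + 3873 = 15369
15–64: 2262 + 4398 + 4941 + 3663 + 4093 + 2648 = 22005
65+: 1141 + 444 = 1585
Old-age dependency ratio = 1585 / 22005 × 100 = 7

Old-age dependency ratio: 7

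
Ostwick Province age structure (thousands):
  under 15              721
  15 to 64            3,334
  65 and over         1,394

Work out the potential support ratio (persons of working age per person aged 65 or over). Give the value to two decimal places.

Potential support ratio: 2.39

Potential support ratio = 3,334 / 1,394 = 2.39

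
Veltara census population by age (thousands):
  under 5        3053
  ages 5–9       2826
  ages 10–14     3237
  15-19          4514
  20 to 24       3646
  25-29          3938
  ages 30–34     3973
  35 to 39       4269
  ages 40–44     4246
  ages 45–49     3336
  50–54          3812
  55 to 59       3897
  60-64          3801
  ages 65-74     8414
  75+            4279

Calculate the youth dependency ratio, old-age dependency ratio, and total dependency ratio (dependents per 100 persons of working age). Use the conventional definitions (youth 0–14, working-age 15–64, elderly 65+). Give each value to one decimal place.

0–14: 3053 + 2826 + 3237 = 9116
15–64: 4514 + 3646 + 3938 + 3973 + 4269 + 4246 + 3336 + 3812 + 3897 + 3801 = 39432
65+: 8414 + 4279 = 12693
Youth dependency ratio = 9116 / 39432 × 100 = 23.1
Old-age dependency ratio = 12693 / 39432 × 100 = 32.2
Total dependency ratio = (9116 + 12693) / 39432 × 100 = 21809 / 39432 × 100 = 55.3

Youth dependency ratio: 23.1
Old-age dependency ratio: 32.2
Total dependency ratio: 55.3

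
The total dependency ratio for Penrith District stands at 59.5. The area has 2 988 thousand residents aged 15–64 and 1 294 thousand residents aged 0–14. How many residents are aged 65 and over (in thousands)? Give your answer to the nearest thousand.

Aged 65 and over: 484

Total dependency ratio = (youth + elderly) / working-age × 100
59.5 = (1 294 + E) / 2 988 × 100
⇒ 484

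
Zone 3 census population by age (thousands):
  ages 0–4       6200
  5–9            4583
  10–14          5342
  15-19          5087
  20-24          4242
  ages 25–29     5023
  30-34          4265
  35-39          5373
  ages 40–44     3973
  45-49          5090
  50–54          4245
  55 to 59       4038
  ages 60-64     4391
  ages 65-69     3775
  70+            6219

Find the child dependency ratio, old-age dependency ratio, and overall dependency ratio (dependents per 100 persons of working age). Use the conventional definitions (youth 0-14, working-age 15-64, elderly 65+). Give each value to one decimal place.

0–14: 6200 + 4583 + 5342 = 16125
15–64: 5087 + 4242 + 5023 + 4265 + 5373 + 3973 + 5090 + 4245 + 4038 + 4391 = 45727
65+: 3775 + 6219 = 9994
Youth dependency ratio = 16125 / 45727 × 100 = 35.3
Old-age dependency ratio = 9994 / 45727 × 100 = 21.9
Total dependency ratio = (16125 + 9994) / 45727 × 100 = 26119 / 45727 × 100 = 57.1

Youth dependency ratio: 35.3
Old-age dependency ratio: 21.9
Total dependency ratio: 57.1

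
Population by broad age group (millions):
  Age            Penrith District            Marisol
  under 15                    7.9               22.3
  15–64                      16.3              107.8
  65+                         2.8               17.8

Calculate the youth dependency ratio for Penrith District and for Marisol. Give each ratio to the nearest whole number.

Penrith District: 7.9 / 16.3 × 100 = 48
Marisol: 22.3 / 107.8 × 100 = 21

Penrith District: 48
Marisol: 21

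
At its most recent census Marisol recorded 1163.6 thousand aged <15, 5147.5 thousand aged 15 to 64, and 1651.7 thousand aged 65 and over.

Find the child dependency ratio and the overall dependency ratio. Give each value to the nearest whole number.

Youth dependency ratio = 1163.6 / 5147.5 × 100 = 23
Total dependency ratio = (1163.6 + 1651.7) / 5147.5 × 100 = 2815.3 / 5147.5 × 100 = 55

Youth dependency ratio: 23
Total dependency ratio: 55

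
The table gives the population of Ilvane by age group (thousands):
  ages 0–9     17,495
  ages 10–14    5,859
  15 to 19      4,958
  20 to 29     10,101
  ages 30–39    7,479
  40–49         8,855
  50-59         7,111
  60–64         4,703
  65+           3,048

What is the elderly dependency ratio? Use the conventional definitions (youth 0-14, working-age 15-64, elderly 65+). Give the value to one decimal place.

Old-age dependency ratio: 7.1

0–14: 17,495 + 5,859 = 23,354
15–64: 4,958 + 10,101 + 7,479 + 8,855 + 7,111 + 4,703 = 43,207
65+: 3,048
Old-age dependency ratio = 3,048 / 43,207 × 100 = 7.1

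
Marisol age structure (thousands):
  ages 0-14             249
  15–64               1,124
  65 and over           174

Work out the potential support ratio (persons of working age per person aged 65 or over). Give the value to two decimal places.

Potential support ratio = 1,124 / 174 = 6.46

Potential support ratio: 6.46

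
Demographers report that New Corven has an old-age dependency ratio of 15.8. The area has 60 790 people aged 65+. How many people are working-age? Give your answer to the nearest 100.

Working-age: 384 700

Old-age dependency ratio = elderly / working-age × 100
15.8 = 60 790 / W × 100
⇒ 384 700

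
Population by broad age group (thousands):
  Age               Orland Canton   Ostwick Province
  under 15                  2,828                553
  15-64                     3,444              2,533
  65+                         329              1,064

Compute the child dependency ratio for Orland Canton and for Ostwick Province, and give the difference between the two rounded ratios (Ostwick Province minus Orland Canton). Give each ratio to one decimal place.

Orland Canton: 2,828 / 3,444 × 100 = 82.1
Ostwick Province: 553 / 2,533 × 100 = 21.8

Orland Canton: 82.1
Ostwick Province: 21.8
Difference: -60.3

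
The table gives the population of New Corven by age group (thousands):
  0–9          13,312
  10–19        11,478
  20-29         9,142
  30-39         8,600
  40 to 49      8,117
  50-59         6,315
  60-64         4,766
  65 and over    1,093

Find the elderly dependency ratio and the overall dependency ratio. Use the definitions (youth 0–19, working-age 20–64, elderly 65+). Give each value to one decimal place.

Old-age dependency ratio: 3.0
Total dependency ratio: 70.1

0–19: 13,312 + 11,478 = 24,790
20–64: 9,142 + 8,600 + 8,117 + 6,315 + 4,766 = 36,940
65+: 1,093
Old-age dependency ratio = 1,093 / 36,940 × 100 = 3.0
Total dependency ratio = (24,790 + 1,093) / 36,940 × 100 = 25,883 / 36,940 × 100 = 70.1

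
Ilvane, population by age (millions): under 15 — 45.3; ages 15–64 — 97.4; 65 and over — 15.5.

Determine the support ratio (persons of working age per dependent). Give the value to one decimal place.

Support ratio = 97.4 / (45.3 + 15.5) = 97.4 / 60.8 = 1.6

Support ratio: 1.6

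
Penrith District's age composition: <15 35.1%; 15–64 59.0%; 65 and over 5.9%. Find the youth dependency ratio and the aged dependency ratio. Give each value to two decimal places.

Youth dependency ratio = 35.1 / 59.0 × 100 = 59.49
Old-age dependency ratio = 5.9 / 59.0 × 100 = 10.00

Youth dependency ratio: 59.49
Old-age dependency ratio: 10.00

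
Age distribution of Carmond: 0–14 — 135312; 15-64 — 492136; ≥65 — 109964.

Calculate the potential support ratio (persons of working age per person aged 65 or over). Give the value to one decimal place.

Potential support ratio: 4.5

Potential support ratio = 492136 / 109964 = 4.5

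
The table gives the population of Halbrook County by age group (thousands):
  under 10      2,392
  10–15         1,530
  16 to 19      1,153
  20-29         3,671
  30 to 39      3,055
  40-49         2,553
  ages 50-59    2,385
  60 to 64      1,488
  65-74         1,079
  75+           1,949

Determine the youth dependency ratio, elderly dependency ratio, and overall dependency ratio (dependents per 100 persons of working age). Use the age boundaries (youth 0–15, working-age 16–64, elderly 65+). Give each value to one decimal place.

0–15: 2,392 + 1,530 = 3,922
16–64: 1,153 + 3,671 + 3,055 + 2,553 + 2,385 + 1,488 = 14,305
65+: 1,079 + 1,949 = 3,028
Youth dependency ratio = 3,922 / 14,305 × 100 = 27.4
Old-age dependency ratio = 3,028 / 14,305 × 100 = 21.2
Total dependency ratio = (3,922 + 3,028) / 14,305 × 100 = 6,950 / 14,305 × 100 = 48.6

Youth dependency ratio: 27.4
Old-age dependency ratio: 21.2
Total dependency ratio: 48.6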